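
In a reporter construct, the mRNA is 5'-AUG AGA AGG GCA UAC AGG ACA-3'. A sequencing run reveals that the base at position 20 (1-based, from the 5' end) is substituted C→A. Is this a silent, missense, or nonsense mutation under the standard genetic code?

Position 20 falls in codon 7: ACA → Thr.
After the substitution the codon is AAA → Lys.
Thr ≠ Lys, so this is a missense mutation.

missense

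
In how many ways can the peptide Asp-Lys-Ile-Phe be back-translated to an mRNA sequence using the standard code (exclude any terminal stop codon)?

Asp: 2 codons.
Lys: 2 codons.
Ile: 3 codons.
Phe: 2 codons.
2 × 2 × 3 × 2 = 24.

24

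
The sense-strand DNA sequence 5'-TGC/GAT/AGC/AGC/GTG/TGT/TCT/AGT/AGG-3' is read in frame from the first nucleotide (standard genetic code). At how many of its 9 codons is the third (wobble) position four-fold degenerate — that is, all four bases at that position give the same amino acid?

2

Codon 1 TGC (Cys): third position 2-fold.
Codon 2 GAT (Asp): third position 2-fold.
Codon 3 AGC (Ser): third position 2-fold.
Codon 4 AGC (Ser): third position 2-fold.
Codon 5 GTG (Val): third position 4-fold.
Codon 6 TGT (Cys): third position 2-fold.
Codon 7 TCT (Ser): third position 4-fold.
Codon 8 AGT (Ser): third position 2-fold.
Codon 9 AGG (Arg): third position 2-fold.
Four-fold degenerate third positions: 2.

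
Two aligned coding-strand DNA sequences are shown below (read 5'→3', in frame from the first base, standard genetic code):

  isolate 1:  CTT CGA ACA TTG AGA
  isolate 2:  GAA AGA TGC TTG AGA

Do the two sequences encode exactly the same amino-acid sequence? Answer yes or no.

no

Codon 1: CTT Leu / GAA Glu — nonsynonymous.
Codon 2: CGA Arg / AGA Arg — synonymous.
Codon 3: ACA Thr / TGC Cys — nonsynonymous.
Codon 4: TTG Leu / TTG Leu — identical.
Codon 5: AGA Arg / AGA Arg — identical.
Nonsynonymous differences: 2 → different protein.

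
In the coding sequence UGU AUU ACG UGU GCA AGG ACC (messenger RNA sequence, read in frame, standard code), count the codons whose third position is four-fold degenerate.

3

Codon 1 UGU (Cys): third position 2-fold.
Codon 2 AUU (Ile): third position 3-fold.
Codon 3 ACG (Thr): third position 4-fold.
Codon 4 UGU (Cys): third position 2-fold.
Codon 5 GCA (Ala): third position 4-fold.
Codon 6 AGG (Arg): third position 2-fold.
Codon 7 ACC (Thr): third position 4-fold.
Four-fold degenerate third positions: 3.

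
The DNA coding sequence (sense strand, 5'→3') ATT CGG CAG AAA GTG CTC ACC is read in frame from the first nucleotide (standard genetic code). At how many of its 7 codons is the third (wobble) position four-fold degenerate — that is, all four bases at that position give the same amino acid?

4

Codon 1 ATT (Ile): third position 3-fold.
Codon 2 CGG (Arg): third position 4-fold.
Codon 3 CAG (Gln): third position 2-fold.
Codon 4 AAA (Lys): third position 2-fold.
Codon 5 GTG (Val): third position 4-fold.
Codon 6 CTC (Leu): third position 4-fold.
Codon 7 ACC (Thr): third position 4-fold.
Four-fold degenerate third positions: 4.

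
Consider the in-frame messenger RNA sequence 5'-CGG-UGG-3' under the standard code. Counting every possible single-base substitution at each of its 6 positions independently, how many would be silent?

Codon 1 (CGG, Arg): 4 synonymous substitutions.
Codon 2 (UGG, Trp): 0 synonymous substitutions.
Total: 4 + 0 = 4.

4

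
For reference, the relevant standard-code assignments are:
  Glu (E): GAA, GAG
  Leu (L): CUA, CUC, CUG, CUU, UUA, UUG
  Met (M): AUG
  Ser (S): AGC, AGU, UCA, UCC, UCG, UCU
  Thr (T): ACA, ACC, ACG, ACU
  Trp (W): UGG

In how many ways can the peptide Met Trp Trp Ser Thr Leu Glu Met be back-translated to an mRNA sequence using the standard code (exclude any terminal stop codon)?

Met: 1 codon.
Trp: 1 codon.
Trp: 1 codon.
Ser: 6 codons.
Thr: 4 codons.
Leu: 6 codons.
Glu: 2 codons.
Met: 1 codon.
1 × 1 × 1 × 6 × 4 × 6 × 2 × 1 = 288.

288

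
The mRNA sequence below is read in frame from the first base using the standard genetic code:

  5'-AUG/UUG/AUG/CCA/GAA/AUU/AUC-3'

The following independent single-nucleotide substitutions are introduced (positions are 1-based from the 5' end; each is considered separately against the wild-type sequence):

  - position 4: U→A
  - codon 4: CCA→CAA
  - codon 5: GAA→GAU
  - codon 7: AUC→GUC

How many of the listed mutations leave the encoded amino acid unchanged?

Codon 2: UUG (Leu) → AUG (Met) — missense.
Codon 4: CCA (Pro) → CAA (Gln) — missense.
Codon 5: GAA (Glu) → GAU (Asp) — missense.
Codon 7: AUC (Ile) → GUC (Val) — missense.
Synonymous: 0 of 4.

0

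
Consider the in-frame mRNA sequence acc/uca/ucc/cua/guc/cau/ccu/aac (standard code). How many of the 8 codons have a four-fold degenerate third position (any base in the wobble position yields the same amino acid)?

Codon 1 ACC (Thr): third position 4-fold.
Codon 2 UCA (Ser): third position 4-fold.
Codon 3 UCC (Ser): third position 4-fold.
Codon 4 CUA (Leu): third position 4-fold.
Codon 5 GUC (Val): third position 4-fold.
Codon 6 CAU (His): third position 2-fold.
Codon 7 CCU (Pro): third position 4-fold.
Codon 8 AAC (Asn): third position 2-fold.
Four-fold degenerate third positions: 6.

6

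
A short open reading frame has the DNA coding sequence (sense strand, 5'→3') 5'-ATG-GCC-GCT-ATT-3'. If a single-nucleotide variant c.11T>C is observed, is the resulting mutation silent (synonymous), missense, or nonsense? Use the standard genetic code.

missense

Position 11 falls in codon 4: ATT → Ile.
After the substitution the codon is ACT → Thr.
Ile ≠ Thr, so this is a missense mutation.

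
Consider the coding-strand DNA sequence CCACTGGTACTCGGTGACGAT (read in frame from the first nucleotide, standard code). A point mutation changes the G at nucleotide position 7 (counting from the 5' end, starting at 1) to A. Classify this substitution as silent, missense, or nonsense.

missense

Position 7 falls in codon 3: GTA → Val.
After the substitution the codon is ATA → Ile.
Val ≠ Ile, so this is a missense mutation.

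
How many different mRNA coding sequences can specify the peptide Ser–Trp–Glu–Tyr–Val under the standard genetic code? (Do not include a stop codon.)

Ser: 6 codons.
Trp: 1 codon.
Glu: 2 codons.
Tyr: 2 codons.
Val: 4 codons.
6 × 1 × 2 × 2 × 4 = 96.

96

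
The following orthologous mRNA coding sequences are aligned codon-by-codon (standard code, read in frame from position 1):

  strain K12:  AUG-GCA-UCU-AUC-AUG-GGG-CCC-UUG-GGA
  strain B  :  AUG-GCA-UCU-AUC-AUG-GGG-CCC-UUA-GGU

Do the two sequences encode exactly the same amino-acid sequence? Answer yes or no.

yes

Codon 1: AUG Met / AUG Met — identical.
Codon 2: GCA Ala / GCA Ala — identical.
Codon 3: UCU Ser / UCU Ser — identical.
Codon 4: AUC Ile / AUC Ile — identical.
Codon 5: AUG Met / AUG Met — identical.
Codon 6: GGG Gly / GGG Gly — identical.
Codon 7: CCC Pro / CCC Pro — identical.
Codon 8: UUG Leu / UUA Leu — synonymous.
Codon 9: GGA Gly / GGU Gly — synonymous.
Nonsynonymous differences: 0 → same protein.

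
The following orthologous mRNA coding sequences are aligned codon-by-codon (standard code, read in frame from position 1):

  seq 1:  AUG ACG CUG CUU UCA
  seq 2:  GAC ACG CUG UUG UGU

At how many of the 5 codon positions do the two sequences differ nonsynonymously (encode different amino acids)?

Codon 1: AUG Met / GAC Asp — nonsynonymous.
Codon 2: ACG Thr / ACG Thr — identical.
Codon 3: CUG Leu / CUG Leu — identical.
Codon 4: CUU Leu / UUG Leu — synonymous.
Codon 5: UCA Ser / UGU Cys — nonsynonymous.
Nonsynonymous differences: 2.

2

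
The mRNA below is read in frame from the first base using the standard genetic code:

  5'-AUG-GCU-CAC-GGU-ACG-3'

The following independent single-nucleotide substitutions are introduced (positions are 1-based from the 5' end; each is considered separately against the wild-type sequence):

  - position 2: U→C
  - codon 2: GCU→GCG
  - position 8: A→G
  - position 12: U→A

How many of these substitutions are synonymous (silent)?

2

Codon 1: AUG (Met) → ACG (Thr) — missense.
Codon 2: GCU (Ala) → GCG (Ala) — synonymous.
Codon 3: CAC (His) → CGC (Arg) — missense.
Codon 4: GGU (Gly) → GGA (Gly) — synonymous.
Synonymous: 2 of 4.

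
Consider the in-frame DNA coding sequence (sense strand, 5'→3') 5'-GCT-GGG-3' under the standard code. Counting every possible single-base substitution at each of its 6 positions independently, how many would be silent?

Codon 1 (GCT, Ala): 3 synonymous substitutions.
Codon 2 (GGG, Gly): 3 synonymous substitutions.
Total: 3 + 3 = 6.

6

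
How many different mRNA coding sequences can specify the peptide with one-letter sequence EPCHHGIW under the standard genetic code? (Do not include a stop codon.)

768

Glu: 2 codons.
Pro: 4 codons.
Cys: 2 codons.
His: 2 codons.
His: 2 codons.
Gly: 4 codons.
Ile: 3 codons.
Trp: 1 codon.
2 × 4 × 2 × 2 × 2 × 4 × 3 × 1 = 768.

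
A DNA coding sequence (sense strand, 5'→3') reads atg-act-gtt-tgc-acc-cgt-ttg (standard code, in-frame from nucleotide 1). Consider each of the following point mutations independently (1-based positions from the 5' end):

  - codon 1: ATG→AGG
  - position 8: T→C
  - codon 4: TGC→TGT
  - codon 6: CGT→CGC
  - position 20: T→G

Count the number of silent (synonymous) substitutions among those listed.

2

Codon 1: ATG (Met) → AGG (Arg) — missense.
Codon 3: GTT (Val) → GCT (Ala) — missense.
Codon 4: TGC (Cys) → TGT (Cys) — synonymous.
Codon 6: CGT (Arg) → CGC (Arg) — synonymous.
Codon 7: TTG (Leu) → TGG (Trp) — missense.
Synonymous: 2 of 5.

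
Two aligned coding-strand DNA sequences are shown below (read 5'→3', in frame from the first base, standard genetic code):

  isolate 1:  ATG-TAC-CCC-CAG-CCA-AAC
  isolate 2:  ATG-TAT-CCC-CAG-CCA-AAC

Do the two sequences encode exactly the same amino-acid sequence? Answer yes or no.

Codon 1: ATG Met / ATG Met — identical.
Codon 2: TAC Tyr / TAT Tyr — synonymous.
Codon 3: CCC Pro / CCC Pro — identical.
Codon 4: CAG Gln / CAG Gln — identical.
Codon 5: CCA Pro / CCA Pro — identical.
Codon 6: AAC Asn / AAC Asn — identical.
Nonsynonymous differences: 0 → same protein.

yes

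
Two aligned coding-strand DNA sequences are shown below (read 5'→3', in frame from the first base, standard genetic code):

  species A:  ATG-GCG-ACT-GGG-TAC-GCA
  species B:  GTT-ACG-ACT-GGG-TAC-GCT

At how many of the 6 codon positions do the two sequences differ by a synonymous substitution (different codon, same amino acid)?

Codon 1: ATG Met / GTT Val — nonsynonymous.
Codon 2: GCG Ala / ACG Thr — nonsynonymous.
Codon 3: ACT Thr / ACT Thr — identical.
Codon 4: GGG Gly / GGG Gly — identical.
Codon 5: TAC Tyr / TAC Tyr — identical.
Codon 6: GCA Ala / GCT Ala — synonymous.
Synonymous differences: 1.

1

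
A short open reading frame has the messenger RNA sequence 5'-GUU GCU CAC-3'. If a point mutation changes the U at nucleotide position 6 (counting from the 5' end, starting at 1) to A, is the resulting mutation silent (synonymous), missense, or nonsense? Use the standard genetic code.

silent

Position 6 falls in codon 2: GCU → Ala.
After the substitution the codon is GCA → Ala.
Both encode Ala, so the change is synonymous.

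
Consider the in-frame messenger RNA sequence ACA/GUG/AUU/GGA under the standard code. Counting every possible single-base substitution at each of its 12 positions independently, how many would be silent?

Codon 1 (ACA, Thr): 3 synonymous substitutions.
Codon 2 (GUG, Val): 3 synonymous substitutions.
Codon 3 (AUU, Ile): 2 synonymous substitutions.
Codon 4 (GGA, Gly): 3 synonymous substitutions.
Total: 3 + 3 + 2 + 3 = 11.

11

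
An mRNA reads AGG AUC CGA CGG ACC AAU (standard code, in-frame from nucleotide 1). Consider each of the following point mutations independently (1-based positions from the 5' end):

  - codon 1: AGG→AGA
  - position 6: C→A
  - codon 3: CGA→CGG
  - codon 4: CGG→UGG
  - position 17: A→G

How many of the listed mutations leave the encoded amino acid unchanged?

Codon 1: AGG (Arg) → AGA (Arg) — synonymous.
Codon 2: AUC (Ile) → AUA (Ile) — synonymous.
Codon 3: CGA (Arg) → CGG (Arg) — synonymous.
Codon 4: CGG (Arg) → UGG (Trp) — missense.
Codon 6: AAU (Asn) → AGU (Ser) — missense.
Synonymous: 3 of 5.

3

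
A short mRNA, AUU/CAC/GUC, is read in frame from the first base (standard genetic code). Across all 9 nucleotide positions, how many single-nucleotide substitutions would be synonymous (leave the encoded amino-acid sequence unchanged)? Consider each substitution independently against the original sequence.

Codon 1 (AUU, Ile): 2 synonymous substitutions.
Codon 2 (CAC, His): 1 synonymous substitution.
Codon 3 (GUC, Val): 3 synonymous substitutions.
Total: 2 + 1 + 3 = 6.

6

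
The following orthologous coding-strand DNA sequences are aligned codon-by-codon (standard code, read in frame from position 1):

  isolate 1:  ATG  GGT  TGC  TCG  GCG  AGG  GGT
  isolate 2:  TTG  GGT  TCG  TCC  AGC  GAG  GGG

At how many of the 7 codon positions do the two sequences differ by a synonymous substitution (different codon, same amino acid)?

Codon 1: ATG Met / TTG Leu — nonsynonymous.
Codon 2: GGT Gly / GGT Gly — identical.
Codon 3: TGC Cys / TCG Ser — nonsynonymous.
Codon 4: TCG Ser / TCC Ser — synonymous.
Codon 5: GCG Ala / AGC Ser — nonsynonymous.
Codon 6: AGG Arg / GAG Glu — nonsynonymous.
Codon 7: GGT Gly / GGG Gly — synonymous.
Synonymous differences: 2.

2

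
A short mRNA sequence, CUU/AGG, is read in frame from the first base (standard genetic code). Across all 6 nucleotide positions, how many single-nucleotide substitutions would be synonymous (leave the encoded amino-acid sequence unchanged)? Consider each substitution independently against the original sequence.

5

Codon 1 (CUU, Leu): 3 synonymous substitutions.
Codon 2 (AGG, Arg): 2 synonymous substitutions.
Total: 3 + 2 = 5.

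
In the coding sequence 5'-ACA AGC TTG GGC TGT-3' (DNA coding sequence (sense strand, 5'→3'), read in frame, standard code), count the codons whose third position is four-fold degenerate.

2

Codon 1 ACA (Thr): third position 4-fold.
Codon 2 AGC (Ser): third position 2-fold.
Codon 3 TTG (Leu): third position 2-fold.
Codon 4 GGC (Gly): third position 4-fold.
Codon 5 TGT (Cys): third position 2-fold.
Four-fold degenerate third positions: 2.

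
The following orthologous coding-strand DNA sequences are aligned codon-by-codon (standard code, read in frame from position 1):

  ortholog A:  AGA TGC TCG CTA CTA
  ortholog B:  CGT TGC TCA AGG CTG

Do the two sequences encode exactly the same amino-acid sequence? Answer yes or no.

Codon 1: AGA Arg / CGT Arg — synonymous.
Codon 2: TGC Cys / TGC Cys — identical.
Codon 3: TCG Ser / TCA Ser — synonymous.
Codon 4: CTA Leu / AGG Arg — nonsynonymous.
Codon 5: CTA Leu / CTG Leu — synonymous.
Nonsynonymous differences: 1 → different protein.

no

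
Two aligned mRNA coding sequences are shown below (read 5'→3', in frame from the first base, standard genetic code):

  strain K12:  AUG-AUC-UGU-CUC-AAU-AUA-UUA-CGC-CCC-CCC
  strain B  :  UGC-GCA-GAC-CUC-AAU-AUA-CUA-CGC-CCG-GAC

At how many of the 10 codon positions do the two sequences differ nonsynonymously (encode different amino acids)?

4

Codon 1: AUG Met / UGC Cys — nonsynonymous.
Codon 2: AUC Ile / GCA Ala — nonsynonymous.
Codon 3: UGU Cys / GAC Asp — nonsynonymous.
Codon 4: CUC Leu / CUC Leu — identical.
Codon 5: AAU Asn / AAU Asn — identical.
Codon 6: AUA Ile / AUA Ile — identical.
Codon 7: UUA Leu / CUA Leu — synonymous.
Codon 8: CGC Arg / CGC Arg — identical.
Codon 9: CCC Pro / CCG Pro — synonymous.
Codon 10: CCC Pro / GAC Asp — nonsynonymous.
Nonsynonymous differences: 4.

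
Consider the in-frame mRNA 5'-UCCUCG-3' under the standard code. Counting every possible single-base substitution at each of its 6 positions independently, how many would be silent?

6

Codon 1 (UCC, Ser): 3 synonymous substitutions.
Codon 2 (UCG, Ser): 3 synonymous substitutions.
Total: 3 + 3 = 6.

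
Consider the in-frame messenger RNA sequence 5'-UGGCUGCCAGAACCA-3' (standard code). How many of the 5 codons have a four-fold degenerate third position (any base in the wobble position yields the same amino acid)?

Codon 1 UGG (Trp): third position 1-fold.
Codon 2 CUG (Leu): third position 4-fold.
Codon 3 CCA (Pro): third position 4-fold.
Codon 4 GAA (Glu): third position 2-fold.
Codon 5 CCA (Pro): third position 4-fold.
Four-fold degenerate third positions: 3.

3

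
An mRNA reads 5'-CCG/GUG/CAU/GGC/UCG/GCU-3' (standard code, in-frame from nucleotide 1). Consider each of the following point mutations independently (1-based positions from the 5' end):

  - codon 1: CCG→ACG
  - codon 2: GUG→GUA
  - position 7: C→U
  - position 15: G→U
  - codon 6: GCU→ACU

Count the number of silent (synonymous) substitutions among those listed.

Codon 1: CCG (Pro) → ACG (Thr) — missense.
Codon 2: GUG (Val) → GUA (Val) — synonymous.
Codon 3: CAU (His) → UAU (Tyr) — missense.
Codon 5: UCG (Ser) → UCU (Ser) — synonymous.
Codon 6: GCU (Ala) → ACU (Thr) — missense.
Synonymous: 2 of 5.

2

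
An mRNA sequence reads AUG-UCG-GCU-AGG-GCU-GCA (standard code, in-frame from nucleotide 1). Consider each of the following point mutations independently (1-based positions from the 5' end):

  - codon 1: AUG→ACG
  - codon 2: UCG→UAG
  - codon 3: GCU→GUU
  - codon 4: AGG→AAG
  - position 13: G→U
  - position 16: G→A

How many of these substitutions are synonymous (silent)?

Codon 1: AUG (Met) → ACG (Thr) — missense.
Codon 2: UCG (Ser) → UAG (Stop) — nonsense.
Codon 3: GCU (Ala) → GUU (Val) — missense.
Codon 4: AGG (Arg) → AAG (Lys) — missense.
Codon 5: GCU (Ala) → UCU (Ser) — missense.
Codon 6: GCA (Ala) → ACA (Thr) — missense.
Synonymous: 0 of 6.

0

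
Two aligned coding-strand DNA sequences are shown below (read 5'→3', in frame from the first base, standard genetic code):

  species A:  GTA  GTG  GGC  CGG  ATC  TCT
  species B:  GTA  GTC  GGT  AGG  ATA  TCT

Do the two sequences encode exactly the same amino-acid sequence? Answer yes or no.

Codon 1: GTA Val / GTA Val — identical.
Codon 2: GTG Val / GTC Val — synonymous.
Codon 3: GGC Gly / GGT Gly — synonymous.
Codon 4: CGG Arg / AGG Arg — synonymous.
Codon 5: ATC Ile / ATA Ile — synonymous.
Codon 6: TCT Ser / TCT Ser — identical.
Nonsynonymous differences: 0 → same protein.

yes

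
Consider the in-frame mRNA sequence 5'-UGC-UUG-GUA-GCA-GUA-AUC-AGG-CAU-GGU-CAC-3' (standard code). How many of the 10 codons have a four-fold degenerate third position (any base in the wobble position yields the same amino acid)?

4

Codon 1 UGC (Cys): third position 2-fold.
Codon 2 UUG (Leu): third position 2-fold.
Codon 3 GUA (Val): third position 4-fold.
Codon 4 GCA (Ala): third position 4-fold.
Codon 5 GUA (Val): third position 4-fold.
Codon 6 AUC (Ile): third position 3-fold.
Codon 7 AGG (Arg): third position 2-fold.
Codon 8 CAU (His): third position 2-fold.
Codon 9 GGU (Gly): third position 4-fold.
Codon 10 CAC (His): third position 2-fold.
Four-fold degenerate third positions: 4.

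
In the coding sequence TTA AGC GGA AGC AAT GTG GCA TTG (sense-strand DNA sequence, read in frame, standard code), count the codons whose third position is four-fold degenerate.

3

Codon 1 TTA (Leu): third position 2-fold.
Codon 2 AGC (Ser): third position 2-fold.
Codon 3 GGA (Gly): third position 4-fold.
Codon 4 AGC (Ser): third position 2-fold.
Codon 5 AAT (Asn): third position 2-fold.
Codon 6 GTG (Val): third position 4-fold.
Codon 7 GCA (Ala): third position 4-fold.
Codon 8 TTG (Leu): third position 2-fold.
Four-fold degenerate third positions: 3.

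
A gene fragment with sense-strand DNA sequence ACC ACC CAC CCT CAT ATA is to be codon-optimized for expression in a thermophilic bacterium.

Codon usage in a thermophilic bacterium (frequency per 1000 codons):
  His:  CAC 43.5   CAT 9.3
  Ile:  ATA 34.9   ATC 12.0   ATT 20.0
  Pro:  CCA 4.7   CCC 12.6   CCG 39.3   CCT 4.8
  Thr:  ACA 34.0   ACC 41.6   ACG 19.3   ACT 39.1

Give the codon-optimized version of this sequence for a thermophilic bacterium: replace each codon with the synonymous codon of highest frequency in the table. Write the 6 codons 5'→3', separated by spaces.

Codon 1 (Thr): best is ACC at 41.6.
Codon 2 (Thr): best is ACC at 41.6.
Codon 3 (His): best is CAC at 43.5.
Codon 4 (Pro): best is CCG at 39.3.
Codon 5 (His): best is CAC at 43.5.
Codon 6 (Ile): best is ATA at 34.9.

ACC ACC CAC CCG CAC ATA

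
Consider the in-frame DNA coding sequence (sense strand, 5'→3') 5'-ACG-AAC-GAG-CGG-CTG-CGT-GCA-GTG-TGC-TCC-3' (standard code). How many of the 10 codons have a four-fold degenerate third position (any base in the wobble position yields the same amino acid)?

7

Codon 1 ACG (Thr): third position 4-fold.
Codon 2 AAC (Asn): third position 2-fold.
Codon 3 GAG (Glu): third position 2-fold.
Codon 4 CGG (Arg): third position 4-fold.
Codon 5 CTG (Leu): third position 4-fold.
Codon 6 CGT (Arg): third position 4-fold.
Codon 7 GCA (Ala): third position 4-fold.
Codon 8 GTG (Val): third position 4-fold.
Codon 9 TGC (Cys): third position 2-fold.
Codon 10 TCC (Ser): third position 4-fold.
Four-fold degenerate third positions: 7.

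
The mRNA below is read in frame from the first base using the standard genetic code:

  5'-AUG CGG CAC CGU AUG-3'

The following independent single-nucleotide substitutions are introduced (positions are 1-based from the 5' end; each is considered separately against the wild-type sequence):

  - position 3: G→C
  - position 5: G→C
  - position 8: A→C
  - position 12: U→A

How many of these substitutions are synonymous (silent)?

1

Codon 1: AUG (Met) → AUC (Ile) — missense.
Codon 2: CGG (Arg) → CCG (Pro) — missense.
Codon 3: CAC (His) → CCC (Pro) — missense.
Codon 4: CGU (Arg) → CGA (Arg) — synonymous.
Synonymous: 1 of 4.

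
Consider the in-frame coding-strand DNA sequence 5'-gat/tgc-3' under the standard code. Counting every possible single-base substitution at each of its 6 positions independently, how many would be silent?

2

Codon 1 (GAT, Asp): 1 synonymous substitution.
Codon 2 (TGC, Cys): 1 synonymous substitution.
Total: 1 + 1 = 2.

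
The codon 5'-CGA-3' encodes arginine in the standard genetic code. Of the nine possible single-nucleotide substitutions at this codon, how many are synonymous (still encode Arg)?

Position 1: AGA → 1 synonymous.
Position 2: none → 0 synonymous.
Position 3: CGU, CGC, CGG → 3 synonymous.
Total: 1 + 0 + 3 = 4.

4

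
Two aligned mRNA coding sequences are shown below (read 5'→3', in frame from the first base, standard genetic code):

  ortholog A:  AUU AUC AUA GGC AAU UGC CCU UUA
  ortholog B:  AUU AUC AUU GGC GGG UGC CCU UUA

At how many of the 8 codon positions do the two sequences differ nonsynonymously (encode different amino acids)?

1

Codon 1: AUU Ile / AUU Ile — identical.
Codon 2: AUC Ile / AUC Ile — identical.
Codon 3: AUA Ile / AUU Ile — synonymous.
Codon 4: GGC Gly / GGC Gly — identical.
Codon 5: AAU Asn / GGG Gly — nonsynonymous.
Codon 6: UGC Cys / UGC Cys — identical.
Codon 7: CCU Pro / CCU Pro — identical.
Codon 8: UUA Leu / UUA Leu — identical.
Nonsynonymous differences: 1.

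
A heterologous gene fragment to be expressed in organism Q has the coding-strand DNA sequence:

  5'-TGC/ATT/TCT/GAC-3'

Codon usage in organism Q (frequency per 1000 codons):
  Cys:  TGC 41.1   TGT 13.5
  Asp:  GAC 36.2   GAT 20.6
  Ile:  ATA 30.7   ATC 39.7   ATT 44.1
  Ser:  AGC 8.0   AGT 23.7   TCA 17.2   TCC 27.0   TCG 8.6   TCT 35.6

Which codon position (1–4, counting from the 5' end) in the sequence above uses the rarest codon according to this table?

3

Codon 1 TGC (Cys): 41.1 per 1000.
Codon 2 ATT (Ile): 44.1 per 1000.
Codon 3 TCT (Ser): 35.6 per 1000.
Codon 4 GAC (Asp): 36.2 per 1000.
Lowest frequency is 35.6 at codon 3.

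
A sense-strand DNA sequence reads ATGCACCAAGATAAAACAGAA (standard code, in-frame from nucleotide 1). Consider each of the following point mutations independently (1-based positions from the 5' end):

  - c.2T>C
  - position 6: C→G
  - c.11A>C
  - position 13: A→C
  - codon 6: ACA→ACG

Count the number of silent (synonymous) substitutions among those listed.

1

Codon 1: ATG (Met) → ACG (Thr) — missense.
Codon 2: CAC (His) → CAG (Gln) — missense.
Codon 4: GAT (Asp) → GCT (Ala) — missense.
Codon 5: AAA (Lys) → CAA (Gln) — missense.
Codon 6: ACA (Thr) → ACG (Thr) — synonymous.
Synonymous: 1 of 5.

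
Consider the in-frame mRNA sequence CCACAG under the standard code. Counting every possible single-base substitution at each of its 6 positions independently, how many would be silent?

Codon 1 (CCA, Pro): 3 synonymous substitutions.
Codon 2 (CAG, Gln): 1 synonymous substitution.
Total: 3 + 1 = 4.

4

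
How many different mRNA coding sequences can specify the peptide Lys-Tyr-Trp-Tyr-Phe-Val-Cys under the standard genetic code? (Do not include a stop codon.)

128

Lys: 2 codons.
Tyr: 2 codons.
Trp: 1 codon.
Tyr: 2 codons.
Phe: 2 codons.
Val: 4 codons.
Cys: 2 codons.
2 × 2 × 1 × 2 × 2 × 4 × 2 = 128.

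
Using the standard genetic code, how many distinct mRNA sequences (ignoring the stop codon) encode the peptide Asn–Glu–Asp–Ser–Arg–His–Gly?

Asn: 2 codons.
Glu: 2 codons.
Asp: 2 codons.
Ser: 6 codons.
Arg: 6 codons.
His: 2 codons.
Gly: 4 codons.
2 × 2 × 2 × 6 × 6 × 2 × 4 = 2304.

2304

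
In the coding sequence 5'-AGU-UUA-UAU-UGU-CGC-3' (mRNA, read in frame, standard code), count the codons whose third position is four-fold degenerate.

1

Codon 1 AGU (Ser): third position 2-fold.
Codon 2 UUA (Leu): third position 2-fold.
Codon 3 UAU (Tyr): third position 2-fold.
Codon 4 UGU (Cys): third position 2-fold.
Codon 5 CGC (Arg): third position 4-fold.
Four-fold degenerate third positions: 1.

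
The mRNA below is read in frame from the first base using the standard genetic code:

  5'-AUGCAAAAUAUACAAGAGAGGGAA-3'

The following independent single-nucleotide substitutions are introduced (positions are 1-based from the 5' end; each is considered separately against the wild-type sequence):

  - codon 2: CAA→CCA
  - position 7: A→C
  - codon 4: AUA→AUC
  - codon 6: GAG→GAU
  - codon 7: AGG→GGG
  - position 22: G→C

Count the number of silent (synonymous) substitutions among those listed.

Codon 2: CAA (Gln) → CCA (Pro) — missense.
Codon 3: AAU (Asn) → CAU (His) — missense.
Codon 4: AUA (Ile) → AUC (Ile) — synonymous.
Codon 6: GAG (Glu) → GAU (Asp) — missense.
Codon 7: AGG (Arg) → GGG (Gly) — missense.
Codon 8: GAA (Glu) → CAA (Gln) — missense.
Synonymous: 1 of 6.

1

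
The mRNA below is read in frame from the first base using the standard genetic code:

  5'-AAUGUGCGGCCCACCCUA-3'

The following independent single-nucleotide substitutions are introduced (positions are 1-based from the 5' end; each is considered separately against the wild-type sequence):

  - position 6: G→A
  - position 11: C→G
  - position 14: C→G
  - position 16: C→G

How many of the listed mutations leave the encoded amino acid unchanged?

Codon 2: GUG (Val) → GUA (Val) — synonymous.
Codon 4: CCC (Pro) → CGC (Arg) — missense.
Codon 5: ACC (Thr) → AGC (Ser) — missense.
Codon 6: CUA (Leu) → GUA (Val) — missense.
Synonymous: 1 of 4.

1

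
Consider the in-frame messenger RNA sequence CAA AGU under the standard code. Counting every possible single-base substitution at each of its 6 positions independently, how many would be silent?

Codon 1 (CAA, Gln): 1 synonymous substitution.
Codon 2 (AGU, Ser): 1 synonymous substitution.
Total: 1 + 1 = 2.

2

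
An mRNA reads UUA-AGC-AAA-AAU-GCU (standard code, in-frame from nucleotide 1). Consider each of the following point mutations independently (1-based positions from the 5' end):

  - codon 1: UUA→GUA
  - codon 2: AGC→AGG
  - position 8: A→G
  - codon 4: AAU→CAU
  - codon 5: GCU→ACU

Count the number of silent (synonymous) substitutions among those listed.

Codon 1: UUA (Leu) → GUA (Val) — missense.
Codon 2: AGC (Ser) → AGG (Arg) — missense.
Codon 3: AAA (Lys) → AGA (Arg) — missense.
Codon 4: AAU (Asn) → CAU (His) — missense.
Codon 5: GCU (Ala) → ACU (Thr) — missense.
Synonymous: 0 of 5.

0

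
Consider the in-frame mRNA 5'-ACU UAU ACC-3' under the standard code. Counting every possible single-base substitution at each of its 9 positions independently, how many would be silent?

Codon 1 (ACU, Thr): 3 synonymous substitutions.
Codon 2 (UAU, Tyr): 1 synonymous substitution.
Codon 3 (ACC, Thr): 3 synonymous substitutions.
Total: 3 + 1 + 3 = 7.

7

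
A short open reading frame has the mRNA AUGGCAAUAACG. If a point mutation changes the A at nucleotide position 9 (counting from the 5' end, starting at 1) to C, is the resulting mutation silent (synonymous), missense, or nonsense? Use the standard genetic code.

silent

Position 9 falls in codon 3: AUA → Ile.
After the substitution the codon is AUC → Ile.
Both encode Ile, so the change is synonymous.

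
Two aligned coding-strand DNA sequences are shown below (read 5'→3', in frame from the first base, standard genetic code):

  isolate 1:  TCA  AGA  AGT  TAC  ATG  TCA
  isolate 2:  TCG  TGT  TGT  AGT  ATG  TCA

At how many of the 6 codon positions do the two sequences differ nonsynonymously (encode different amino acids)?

3

Codon 1: TCA Ser / TCG Ser — synonymous.
Codon 2: AGA Arg / TGT Cys — nonsynonymous.
Codon 3: AGT Ser / TGT Cys — nonsynonymous.
Codon 4: TAC Tyr / AGT Ser — nonsynonymous.
Codon 5: ATG Met / ATG Met — identical.
Codon 6: TCA Ser / TCA Ser — identical.
Nonsynonymous differences: 3.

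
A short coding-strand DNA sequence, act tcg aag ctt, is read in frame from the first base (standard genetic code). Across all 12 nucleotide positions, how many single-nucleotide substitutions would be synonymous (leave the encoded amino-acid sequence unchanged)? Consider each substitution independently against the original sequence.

Codon 1 (ACT, Thr): 3 synonymous substitutions.
Codon 2 (TCG, Ser): 3 synonymous substitutions.
Codon 3 (AAG, Lys): 1 synonymous substitution.
Codon 4 (CTT, Leu): 3 synonymous substitutions.
Total: 3 + 3 + 1 + 3 = 10.

10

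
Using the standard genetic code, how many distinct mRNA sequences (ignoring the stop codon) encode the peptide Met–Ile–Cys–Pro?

24

Met: 1 codon.
Ile: 3 codons.
Cys: 2 codons.
Pro: 4 codons.
1 × 3 × 2 × 4 = 24.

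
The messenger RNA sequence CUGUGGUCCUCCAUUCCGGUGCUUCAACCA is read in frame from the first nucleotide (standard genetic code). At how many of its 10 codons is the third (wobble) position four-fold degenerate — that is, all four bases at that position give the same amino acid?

Codon 1 CUG (Leu): third position 4-fold.
Codon 2 UGG (Trp): third position 1-fold.
Codon 3 UCC (Ser): third position 4-fold.
Codon 4 UCC (Ser): third position 4-fold.
Codon 5 AUU (Ile): third position 3-fold.
Codon 6 CCG (Pro): third position 4-fold.
Codon 7 GUG (Val): third position 4-fold.
Codon 8 CUU (Leu): third position 4-fold.
Codon 9 CAA (Gln): third position 2-fold.
Codon 10 CCA (Pro): third position 4-fold.
Four-fold degenerate third positions: 7.

7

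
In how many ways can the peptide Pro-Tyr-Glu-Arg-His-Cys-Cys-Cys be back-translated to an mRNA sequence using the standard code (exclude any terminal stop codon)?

1536

Pro: 4 codons.
Tyr: 2 codons.
Glu: 2 codons.
Arg: 6 codons.
His: 2 codons.
Cys: 2 codons.
Cys: 2 codons.
Cys: 2 codons.
4 × 2 × 2 × 6 × 2 × 2 × 2 × 2 = 1536.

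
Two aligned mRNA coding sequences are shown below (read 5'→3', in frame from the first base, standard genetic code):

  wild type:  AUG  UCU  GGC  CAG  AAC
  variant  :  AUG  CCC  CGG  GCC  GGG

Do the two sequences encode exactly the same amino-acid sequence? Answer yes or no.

Codon 1: AUG Met / AUG Met — identical.
Codon 2: UCU Ser / CCC Pro — nonsynonymous.
Codon 3: GGC Gly / CGG Arg — nonsynonymous.
Codon 4: CAG Gln / GCC Ala — nonsynonymous.
Codon 5: AAC Asn / GGG Gly — nonsynonymous.
Nonsynonymous differences: 4 → different protein.

no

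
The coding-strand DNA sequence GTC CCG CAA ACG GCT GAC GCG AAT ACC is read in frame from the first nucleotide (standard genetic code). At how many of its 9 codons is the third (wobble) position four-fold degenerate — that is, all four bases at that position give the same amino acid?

Codon 1 GTC (Val): third position 4-fold.
Codon 2 CCG (Pro): third position 4-fold.
Codon 3 CAA (Gln): third position 2-fold.
Codon 4 ACG (Thr): third position 4-fold.
Codon 5 GCT (Ala): third position 4-fold.
Codon 6 GAC (Asp): third position 2-fold.
Codon 7 GCG (Ala): third position 4-fold.
Codon 8 AAT (Asn): third position 2-fold.
Codon 9 ACC (Thr): third position 4-fold.
Four-fold degenerate third positions: 6.

6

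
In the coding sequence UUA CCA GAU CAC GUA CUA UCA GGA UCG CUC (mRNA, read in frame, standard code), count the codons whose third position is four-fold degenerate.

Codon 1 UUA (Leu): third position 2-fold.
Codon 2 CCA (Pro): third position 4-fold.
Codon 3 GAU (Asp): third position 2-fold.
Codon 4 CAC (His): third position 2-fold.
Codon 5 GUA (Val): third position 4-fold.
Codon 6 CUA (Leu): third position 4-fold.
Codon 7 UCA (Ser): third position 4-fold.
Codon 8 GGA (Gly): third position 4-fold.
Codon 9 UCG (Ser): third position 4-fold.
Codon 10 CUC (Leu): third position 4-fold.
Four-fold degenerate third positions: 7.

7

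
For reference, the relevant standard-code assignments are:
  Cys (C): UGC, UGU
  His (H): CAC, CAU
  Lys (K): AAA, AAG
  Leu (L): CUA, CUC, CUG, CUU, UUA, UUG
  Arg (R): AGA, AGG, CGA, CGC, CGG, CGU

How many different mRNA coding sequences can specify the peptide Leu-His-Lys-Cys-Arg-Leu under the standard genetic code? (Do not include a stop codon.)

1728

Leu: 6 codons.
His: 2 codons.
Lys: 2 codons.
Cys: 2 codons.
Arg: 6 codons.
Leu: 6 codons.
6 × 2 × 2 × 2 × 6 × 6 = 1728.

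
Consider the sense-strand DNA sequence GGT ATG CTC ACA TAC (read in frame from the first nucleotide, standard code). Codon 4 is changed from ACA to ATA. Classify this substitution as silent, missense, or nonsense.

Position 11 falls in codon 4: ACA → Thr.
After the substitution the codon is ATA → Ile.
Thr ≠ Ile, so this is a missense mutation.

missense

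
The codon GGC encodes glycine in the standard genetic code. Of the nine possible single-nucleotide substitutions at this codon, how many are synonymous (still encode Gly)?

3

Position 1: none → 0 synonymous.
Position 2: none → 0 synonymous.
Position 3: GGU, GGA, GGG → 3 synonymous.
Total: 0 + 0 + 3 = 3.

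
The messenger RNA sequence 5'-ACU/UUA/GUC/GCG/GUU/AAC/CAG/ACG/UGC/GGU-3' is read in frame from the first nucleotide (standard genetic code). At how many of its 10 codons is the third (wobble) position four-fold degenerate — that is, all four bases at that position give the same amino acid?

Codon 1 ACU (Thr): third position 4-fold.
Codon 2 UUA (Leu): third position 2-fold.
Codon 3 GUC (Val): third position 4-fold.
Codon 4 GCG (Ala): third position 4-fold.
Codon 5 GUU (Val): third position 4-fold.
Codon 6 AAC (Asn): third position 2-fold.
Codon 7 CAG (Gln): third position 2-fold.
Codon 8 ACG (Thr): third position 4-fold.
Codon 9 UGC (Cys): third position 2-fold.
Codon 10 GGU (Gly): third position 4-fold.
Four-fold degenerate third positions: 6.

6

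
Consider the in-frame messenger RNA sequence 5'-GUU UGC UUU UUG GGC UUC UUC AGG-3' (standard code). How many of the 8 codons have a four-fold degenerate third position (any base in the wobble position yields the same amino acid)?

Codon 1 GUU (Val): third position 4-fold.
Codon 2 UGC (Cys): third position 2-fold.
Codon 3 UUU (Phe): third position 2-fold.
Codon 4 UUG (Leu): third position 2-fold.
Codon 5 GGC (Gly): third position 4-fold.
Codon 6 UUC (Phe): third position 2-fold.
Codon 7 UUC (Phe): third position 2-fold.
Codon 8 AGG (Arg): third position 2-fold.
Four-fold degenerate third positions: 2.

2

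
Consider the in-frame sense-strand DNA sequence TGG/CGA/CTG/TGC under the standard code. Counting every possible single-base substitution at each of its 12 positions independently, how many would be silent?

9

Codon 1 (TGG, Trp): 0 synonymous substitutions.
Codon 2 (CGA, Arg): 4 synonymous substitutions.
Codon 3 (CTG, Leu): 4 synonymous substitutions.
Codon 4 (TGC, Cys): 1 synonymous substitution.
Total: 0 + 4 + 4 + 1 = 9.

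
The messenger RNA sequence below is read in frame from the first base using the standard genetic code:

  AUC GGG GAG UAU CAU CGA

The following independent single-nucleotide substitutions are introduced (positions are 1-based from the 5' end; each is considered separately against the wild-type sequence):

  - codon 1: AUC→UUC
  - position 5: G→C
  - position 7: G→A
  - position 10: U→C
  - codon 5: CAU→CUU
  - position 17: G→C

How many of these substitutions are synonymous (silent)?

Codon 1: AUC (Ile) → UUC (Phe) — missense.
Codon 2: GGG (Gly) → GCG (Ala) — missense.
Codon 3: GAG (Glu) → AAG (Lys) — missense.
Codon 4: UAU (Tyr) → CAU (His) — missense.
Codon 5: CAU (His) → CUU (Leu) — missense.
Codon 6: CGA (Arg) → CCA (Pro) — missense.
Synonymous: 0 of 6.

0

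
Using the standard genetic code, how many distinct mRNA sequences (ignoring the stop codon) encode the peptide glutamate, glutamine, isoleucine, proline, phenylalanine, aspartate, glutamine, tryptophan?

Glu: 2 codons.
Gln: 2 codons.
Ile: 3 codons.
Pro: 4 codons.
Phe: 2 codons.
Asp: 2 codons.
Gln: 2 codons.
Trp: 1 codon.
2 × 2 × 3 × 4 × 2 × 2 × 2 × 1 = 384.

384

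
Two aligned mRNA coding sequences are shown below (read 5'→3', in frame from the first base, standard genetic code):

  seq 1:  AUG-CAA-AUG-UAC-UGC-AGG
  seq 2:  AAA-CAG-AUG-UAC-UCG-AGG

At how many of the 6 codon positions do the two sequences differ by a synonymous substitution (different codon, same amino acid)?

Codon 1: AUG Met / AAA Lys — nonsynonymous.
Codon 2: CAA Gln / CAG Gln — synonymous.
Codon 3: AUG Met / AUG Met — identical.
Codon 4: UAC Tyr / UAC Tyr — identical.
Codon 5: UGC Cys / UCG Ser — nonsynonymous.
Codon 6: AGG Arg / AGG Arg — identical.
Synonymous differences: 1.

1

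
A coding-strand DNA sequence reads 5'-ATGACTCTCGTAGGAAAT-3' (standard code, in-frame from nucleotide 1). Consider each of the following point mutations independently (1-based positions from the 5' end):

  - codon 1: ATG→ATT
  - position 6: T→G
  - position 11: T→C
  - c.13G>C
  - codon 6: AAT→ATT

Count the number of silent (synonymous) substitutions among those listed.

Codon 1: ATG (Met) → ATT (Ile) — missense.
Codon 2: ACT (Thr) → ACG (Thr) — synonymous.
Codon 4: GTA (Val) → GCA (Ala) — missense.
Codon 5: GGA (Gly) → CGA (Arg) — missense.
Codon 6: AAT (Asn) → ATT (Ile) — missense.
Synonymous: 1 of 5.

1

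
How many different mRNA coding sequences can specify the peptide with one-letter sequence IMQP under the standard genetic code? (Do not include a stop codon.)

Ile: 3 codons.
Met: 1 codon.
Gln: 2 codons.
Pro: 4 codons.
3 × 1 × 2 × 4 = 24.

24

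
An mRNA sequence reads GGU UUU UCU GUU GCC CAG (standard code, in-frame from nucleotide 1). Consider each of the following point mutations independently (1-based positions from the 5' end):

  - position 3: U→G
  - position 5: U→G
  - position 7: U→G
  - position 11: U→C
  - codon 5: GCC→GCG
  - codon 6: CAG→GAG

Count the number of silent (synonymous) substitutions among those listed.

2

Codon 1: GGU (Gly) → GGG (Gly) — synonymous.
Codon 2: UUU (Phe) → UGU (Cys) — missense.
Codon 3: UCU (Ser) → GCU (Ala) — missense.
Codon 4: GUU (Val) → GCU (Ala) — missense.
Codon 5: GCC (Ala) → GCG (Ala) — synonymous.
Codon 6: CAG (Gln) → GAG (Glu) — missense.
Synonymous: 2 of 6.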